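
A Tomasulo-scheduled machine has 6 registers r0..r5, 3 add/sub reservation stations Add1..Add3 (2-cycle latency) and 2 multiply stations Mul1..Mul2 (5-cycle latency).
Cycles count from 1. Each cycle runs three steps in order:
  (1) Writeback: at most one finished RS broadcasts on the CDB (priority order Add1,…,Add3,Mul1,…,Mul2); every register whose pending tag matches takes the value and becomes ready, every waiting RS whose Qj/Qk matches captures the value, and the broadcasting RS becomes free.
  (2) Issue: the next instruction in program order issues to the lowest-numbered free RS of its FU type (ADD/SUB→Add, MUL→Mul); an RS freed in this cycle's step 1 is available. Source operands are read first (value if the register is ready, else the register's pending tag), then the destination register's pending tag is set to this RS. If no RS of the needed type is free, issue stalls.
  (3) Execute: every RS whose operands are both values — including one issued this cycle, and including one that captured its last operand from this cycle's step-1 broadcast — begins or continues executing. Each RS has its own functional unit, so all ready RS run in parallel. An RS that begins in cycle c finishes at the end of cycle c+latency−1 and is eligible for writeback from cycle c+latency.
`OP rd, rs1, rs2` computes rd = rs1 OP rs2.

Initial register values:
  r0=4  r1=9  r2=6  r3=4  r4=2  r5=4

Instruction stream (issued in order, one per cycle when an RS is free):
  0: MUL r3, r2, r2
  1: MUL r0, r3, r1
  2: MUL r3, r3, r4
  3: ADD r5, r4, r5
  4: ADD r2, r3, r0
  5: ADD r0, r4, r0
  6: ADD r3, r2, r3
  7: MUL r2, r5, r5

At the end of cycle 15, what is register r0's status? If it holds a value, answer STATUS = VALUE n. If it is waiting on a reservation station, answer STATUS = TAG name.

STATUS = VALUE 326

c1: issue MUL r3<-Mul1 | r0:4,r1:9,r2:6,r3:Mul1,r4:2,r5:4
c2: issue MUL r0<-Mul2 | r0:Mul2,r1:9,r2:6,r3:Mul1,r4:2,r5:4
c3: stall | r0:Mul2,r1:9,r2:6,r3:Mul1,r4:2,r5:4
c4: stall | r0:Mul2,r1:9,r2:6,r3:Mul1,r4:2,r5:4
c5: stall | r0:Mul2,r1:9,r2:6,r3:Mul1,r4:2,r5:4
c6: CDB Mul1=36; issue MUL r3<-Mul1 | r0:Mul2,r1:9,r2:6,r3:Mul1,r4:2,r5:4
c7: issue ADD r5<-Add1 | r0:Mul2,r1:9,r2:6,r3:Mul1,r4:2,r5:Add1
c8: issue ADD r2<-Add2 | r0:Mul2,r1:9,r2:Add2,r3:Mul1,r4:2,r5:Add1
c9: CDB Add1=6; issue ADD r0<-Add1 | r0:Add1,r1:9,r2:Add2,r3:Mul1,r4:2,r5:6
c10: issue ADD r3<-Add3 | r0:Add1,r1:9,r2:Add2,r3:Add3,r4:2,r5:6
c11: CDB Mul1=72; issue MUL r2<-Mul1 | r0:Add1,r1:9,r2:Mul1,r3:Add3,r4:2,r5:6
c12: CDB Mul2=324 | r0:Add1,r1:9,r2:Mul1,r3:Add3,r4:2,r5:6
c13: - | r0:Add1,r1:9,r2:Mul1,r3:Add3,r4:2,r5:6
c14: CDB Add1=326 | r0:326,r1:9,r2:Mul1,r3:Add3,r4:2,r5:6
c15: CDB Add2=396 | r0:326,r1:9,r2:Mul1,r3:Add3,r4:2,r5:6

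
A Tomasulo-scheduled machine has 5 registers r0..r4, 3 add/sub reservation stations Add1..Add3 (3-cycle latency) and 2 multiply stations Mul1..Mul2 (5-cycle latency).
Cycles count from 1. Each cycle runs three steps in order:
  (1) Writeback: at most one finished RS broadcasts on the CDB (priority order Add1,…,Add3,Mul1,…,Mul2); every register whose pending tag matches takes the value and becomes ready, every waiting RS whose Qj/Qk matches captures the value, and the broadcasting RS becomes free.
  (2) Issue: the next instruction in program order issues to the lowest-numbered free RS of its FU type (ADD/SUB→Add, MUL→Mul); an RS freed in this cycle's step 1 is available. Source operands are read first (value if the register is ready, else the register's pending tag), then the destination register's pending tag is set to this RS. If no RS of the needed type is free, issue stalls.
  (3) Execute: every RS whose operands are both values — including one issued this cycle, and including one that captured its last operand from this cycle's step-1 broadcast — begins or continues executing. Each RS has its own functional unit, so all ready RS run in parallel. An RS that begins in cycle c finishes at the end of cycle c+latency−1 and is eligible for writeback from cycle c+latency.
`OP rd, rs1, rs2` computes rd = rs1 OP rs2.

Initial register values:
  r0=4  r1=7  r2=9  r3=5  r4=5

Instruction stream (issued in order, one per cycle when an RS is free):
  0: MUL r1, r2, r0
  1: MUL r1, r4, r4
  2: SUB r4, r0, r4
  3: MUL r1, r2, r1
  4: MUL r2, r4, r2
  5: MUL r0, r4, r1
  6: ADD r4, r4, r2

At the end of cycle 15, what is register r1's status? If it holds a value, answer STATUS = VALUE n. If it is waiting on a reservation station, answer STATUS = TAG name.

  c1: issue MUL r1<-Mul1  regs: r0:4,r1:Mul1,r2:9,r3:5,r4:5
  c2: issue MUL r1<-Mul2  regs: r0:4,r1:Mul2,r2:9,r3:5,r4:5
  c3: issue SUB r4<-Add1  regs: r0:4,r1:Mul2,r2:9,r3:5,r4:Add1
  c4: stall  regs: r0:4,r1:Mul2,r2:9,r3:5,r4:Add1
  c5: stall  regs: r0:4,r1:Mul2,r2:9,r3:5,r4:Add1
  c6: CDB Add1=-1; stall  regs: r0:4,r1:Mul2,r2:9,r3:5,r4:-1
  c7: CDB Mul1=36; issue MUL r1<-Mul1  regs: r0:4,r1:Mul1,r2:9,r3:5,r4:-1
  c8: CDB Mul2=25; issue MUL r2<-Mul2  regs: r0:4,r1:Mul1,r2:Mul2,r3:5,r4:-1
  c9: stall  regs: r0:4,r1:Mul1,r2:Mul2,r3:5,r4:-1
  c10: stall  regs: r0:4,r1:Mul1,r2:Mul2,r3:5,r4:-1
  c11: stall  regs: r0:4,r1:Mul1,r2:Mul2,r3:5,r4:-1
  c12: stall  regs: r0:4,r1:Mul1,r2:Mul2,r3:5,r4:-1
  c13: CDB Mul1=225; issue MUL r0<-Mul1  regs: r0:Mul1,r1:225,r2:Mul2,r3:5,r4:-1
  c14: CDB Mul2=-9; issue ADD r4<-Add1  regs: r0:Mul1,r1:225,r2:-9,r3:5,r4:Add1
  c15: -  regs: r0:Mul1,r1:225,r2:-9,r3:5,r4:Add1

STATUS = VALUE 225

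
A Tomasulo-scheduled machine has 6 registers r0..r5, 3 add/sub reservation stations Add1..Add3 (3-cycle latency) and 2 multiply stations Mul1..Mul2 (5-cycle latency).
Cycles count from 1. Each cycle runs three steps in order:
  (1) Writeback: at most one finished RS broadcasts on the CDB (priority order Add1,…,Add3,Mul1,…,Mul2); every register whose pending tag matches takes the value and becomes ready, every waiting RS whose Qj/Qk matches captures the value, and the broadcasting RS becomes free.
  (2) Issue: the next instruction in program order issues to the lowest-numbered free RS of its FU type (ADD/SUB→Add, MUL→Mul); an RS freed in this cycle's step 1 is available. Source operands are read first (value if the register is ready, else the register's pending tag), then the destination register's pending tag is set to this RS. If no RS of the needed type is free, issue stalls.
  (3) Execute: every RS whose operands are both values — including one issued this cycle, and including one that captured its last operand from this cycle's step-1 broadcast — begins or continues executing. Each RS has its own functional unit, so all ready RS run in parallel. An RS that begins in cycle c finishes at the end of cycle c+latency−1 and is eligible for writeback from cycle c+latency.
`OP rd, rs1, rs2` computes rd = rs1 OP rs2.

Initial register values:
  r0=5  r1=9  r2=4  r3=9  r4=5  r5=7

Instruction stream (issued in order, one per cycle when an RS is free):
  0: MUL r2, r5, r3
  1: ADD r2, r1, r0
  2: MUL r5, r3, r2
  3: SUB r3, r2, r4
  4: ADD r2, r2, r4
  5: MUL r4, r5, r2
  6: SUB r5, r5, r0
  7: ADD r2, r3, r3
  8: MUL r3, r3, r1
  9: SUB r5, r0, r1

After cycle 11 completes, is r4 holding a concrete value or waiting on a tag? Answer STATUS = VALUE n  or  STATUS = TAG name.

  c1: issue MUL r2<-Mul1  regs: r0:5,r1:9,r2:Mul1,r3:9,r4:5,r5:7
  c2: issue ADD r2<-Add1  regs: r0:5,r1:9,r2:Add1,r3:9,r4:5,r5:7
  c3: issue MUL r5<-Mul2  regs: r0:5,r1:9,r2:Add1,r3:9,r4:5,r5:Mul2
  c4: issue SUB r3<-Add2  regs: r0:5,r1:9,r2:Add1,r3:Add2,r4:5,r5:Mul2
  c5: CDB Add1=14; issue ADD r2<-Add1  regs: r0:5,r1:9,r2:Add1,r3:Add2,r4:5,r5:Mul2
  c6: CDB Mul1=63; issue MUL r4<-Mul1  regs: r0:5,r1:9,r2:Add1,r3:Add2,r4:Mul1,r5:Mul2
  c7: issue SUB r5<-Add3  regs: r0:5,r1:9,r2:Add1,r3:Add2,r4:Mul1,r5:Add3
  c8: CDB Add1=19; issue ADD r2<-Add1  regs: r0:5,r1:9,r2:Add1,r3:Add2,r4:Mul1,r5:Add3
  c9: CDB Add2=9; stall  regs: r0:5,r1:9,r2:Add1,r3:9,r4:Mul1,r5:Add3
  c10: CDB Mul2=126; issue MUL r3<-Mul2  regs: r0:5,r1:9,r2:Add1,r3:Mul2,r4:Mul1,r5:Add3
  c11: issue SUB r5<-Add2  regs: r0:5,r1:9,r2:Add1,r3:Mul2,r4:Mul1,r5:Add2

STATUS = TAG Mul1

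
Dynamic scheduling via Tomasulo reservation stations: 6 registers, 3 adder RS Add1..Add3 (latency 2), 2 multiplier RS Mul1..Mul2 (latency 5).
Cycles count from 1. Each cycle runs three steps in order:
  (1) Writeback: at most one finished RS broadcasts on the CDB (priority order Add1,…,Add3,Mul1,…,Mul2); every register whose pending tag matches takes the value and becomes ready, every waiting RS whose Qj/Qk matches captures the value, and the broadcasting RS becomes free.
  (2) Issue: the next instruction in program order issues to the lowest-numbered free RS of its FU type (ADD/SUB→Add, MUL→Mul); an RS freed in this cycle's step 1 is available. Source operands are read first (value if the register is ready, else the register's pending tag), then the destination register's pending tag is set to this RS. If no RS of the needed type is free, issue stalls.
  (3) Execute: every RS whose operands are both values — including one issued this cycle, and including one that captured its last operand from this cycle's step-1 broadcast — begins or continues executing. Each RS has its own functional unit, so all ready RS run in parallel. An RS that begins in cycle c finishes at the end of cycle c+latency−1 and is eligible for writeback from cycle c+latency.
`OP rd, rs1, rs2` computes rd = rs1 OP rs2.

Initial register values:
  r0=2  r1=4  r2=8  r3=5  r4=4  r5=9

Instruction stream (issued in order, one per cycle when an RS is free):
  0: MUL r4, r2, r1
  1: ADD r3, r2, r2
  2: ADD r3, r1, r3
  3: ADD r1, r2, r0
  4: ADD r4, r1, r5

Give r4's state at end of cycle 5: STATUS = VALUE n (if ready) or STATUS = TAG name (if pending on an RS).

STATUS = TAG Add3

c1: issue MUL r4<-Mul1 | r0:2,r1:4,r2:8,r3:5,r4:Mul1,r5:9
c2: issue ADD r3<-Add1 | r0:2,r1:4,r2:8,r3:Add1,r4:Mul1,r5:9
c3: issue ADD r3<-Add2 | r0:2,r1:4,r2:8,r3:Add2,r4:Mul1,r5:9
c4: CDB Add1=16; issue ADD r1<-Add1 | r0:2,r1:Add1,r2:8,r3:Add2,r4:Mul1,r5:9
c5: issue ADD r4<-Add3 | r0:2,r1:Add1,r2:8,r3:Add2,r4:Add3,r5:9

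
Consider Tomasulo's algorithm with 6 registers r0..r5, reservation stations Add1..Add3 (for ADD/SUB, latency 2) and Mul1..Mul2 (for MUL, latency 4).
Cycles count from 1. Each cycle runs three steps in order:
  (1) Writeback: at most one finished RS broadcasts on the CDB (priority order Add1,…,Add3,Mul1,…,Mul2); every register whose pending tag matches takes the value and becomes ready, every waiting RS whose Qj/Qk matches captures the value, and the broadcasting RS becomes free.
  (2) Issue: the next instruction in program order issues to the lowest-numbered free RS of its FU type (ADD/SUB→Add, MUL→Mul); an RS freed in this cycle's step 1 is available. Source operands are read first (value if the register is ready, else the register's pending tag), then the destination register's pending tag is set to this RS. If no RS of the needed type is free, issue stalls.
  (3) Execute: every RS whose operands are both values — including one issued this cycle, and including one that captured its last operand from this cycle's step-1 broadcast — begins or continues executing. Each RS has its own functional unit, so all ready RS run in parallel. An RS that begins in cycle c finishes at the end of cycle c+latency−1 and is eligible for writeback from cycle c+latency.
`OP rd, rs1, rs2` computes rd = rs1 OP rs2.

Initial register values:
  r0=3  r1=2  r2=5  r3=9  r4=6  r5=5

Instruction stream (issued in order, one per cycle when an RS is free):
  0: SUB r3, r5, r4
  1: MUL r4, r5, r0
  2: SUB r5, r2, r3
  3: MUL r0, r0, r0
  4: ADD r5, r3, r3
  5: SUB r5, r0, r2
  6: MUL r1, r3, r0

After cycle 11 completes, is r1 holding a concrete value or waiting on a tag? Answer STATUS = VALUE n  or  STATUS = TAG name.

c1: issue SUB r3<-Add1 | r0:3,r1:2,r2:5,r3:Add1,r4:6,r5:5
c2: issue MUL r4<-Mul1 | r0:3,r1:2,r2:5,r3:Add1,r4:Mul1,r5:5
c3: CDB Add1=-1; issue SUB r5<-Add1 | r0:3,r1:2,r2:5,r3:-1,r4:Mul1,r5:Add1
c4: issue MUL r0<-Mul2 | r0:Mul2,r1:2,r2:5,r3:-1,r4:Mul1,r5:Add1
c5: CDB Add1=6; issue ADD r5<-Add1 | r0:Mul2,r1:2,r2:5,r3:-1,r4:Mul1,r5:Add1
c6: CDB Mul1=15; issue SUB r5<-Add2 | r0:Mul2,r1:2,r2:5,r3:-1,r4:15,r5:Add2
c7: CDB Add1=-2; issue MUL r1<-Mul1 | r0:Mul2,r1:Mul1,r2:5,r3:-1,r4:15,r5:Add2
c8: CDB Mul2=9 | r0:9,r1:Mul1,r2:5,r3:-1,r4:15,r5:Add2
c9: - | r0:9,r1:Mul1,r2:5,r3:-1,r4:15,r5:Add2
c10: CDB Add2=4 | r0:9,r1:Mul1,r2:5,r3:-1,r4:15,r5:4
c11: - | r0:9,r1:Mul1,r2:5,r3:-1,r4:15,r5:4

STATUS = TAG Mul1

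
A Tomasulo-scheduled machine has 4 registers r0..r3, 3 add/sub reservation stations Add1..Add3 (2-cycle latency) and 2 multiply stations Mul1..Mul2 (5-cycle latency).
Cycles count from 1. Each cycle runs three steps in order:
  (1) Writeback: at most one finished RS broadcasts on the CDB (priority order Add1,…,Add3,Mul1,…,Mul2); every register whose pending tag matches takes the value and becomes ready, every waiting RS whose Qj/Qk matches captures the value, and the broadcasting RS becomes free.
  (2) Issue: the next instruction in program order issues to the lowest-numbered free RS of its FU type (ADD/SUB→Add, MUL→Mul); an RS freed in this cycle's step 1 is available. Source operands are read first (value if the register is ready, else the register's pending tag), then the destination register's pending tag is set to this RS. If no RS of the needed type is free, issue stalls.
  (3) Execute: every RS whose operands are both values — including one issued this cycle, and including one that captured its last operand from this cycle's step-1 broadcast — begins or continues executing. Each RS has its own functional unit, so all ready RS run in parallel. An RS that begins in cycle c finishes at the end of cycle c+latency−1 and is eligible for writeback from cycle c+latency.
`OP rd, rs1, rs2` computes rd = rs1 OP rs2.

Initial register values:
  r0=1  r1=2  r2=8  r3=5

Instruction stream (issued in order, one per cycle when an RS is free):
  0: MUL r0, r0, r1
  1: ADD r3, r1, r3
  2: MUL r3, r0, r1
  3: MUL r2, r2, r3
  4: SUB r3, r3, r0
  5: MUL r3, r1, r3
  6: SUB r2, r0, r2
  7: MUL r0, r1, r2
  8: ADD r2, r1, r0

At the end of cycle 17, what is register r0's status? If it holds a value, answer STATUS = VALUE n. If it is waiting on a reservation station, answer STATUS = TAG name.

STATUS = TAG Mul1

  c1: issue MUL r0<-Mul1  regs: r0:Mul1,r1:2,r2:8,r3:5
  c2: issue ADD r3<-Add1  regs: r0:Mul1,r1:2,r2:8,r3:Add1
  c3: issue MUL r3<-Mul2  regs: r0:Mul1,r1:2,r2:8,r3:Mul2
  c4: CDB Add1=7; stall  regs: r0:Mul1,r1:2,r2:8,r3:Mul2
  c5: stall  regs: r0:Mul1,r1:2,r2:8,r3:Mul2
  c6: CDB Mul1=2; issue MUL r2<-Mul1  regs: r0:2,r1:2,r2:Mul1,r3:Mul2
  c7: issue SUB r3<-Add1  regs: r0:2,r1:2,r2:Mul1,r3:Add1
  c8: stall  regs: r0:2,r1:2,r2:Mul1,r3:Add1
  c9: stall  regs: r0:2,r1:2,r2:Mul1,r3:Add1
  c10: stall  regs: r0:2,r1:2,r2:Mul1,r3:Add1
  c11: CDB Mul2=4; issue MUL r3<-Mul2  regs: r0:2,r1:2,r2:Mul1,r3:Mul2
  c12: issue SUB r2<-Add2  regs: r0:2,r1:2,r2:Add2,r3:Mul2
  c13: CDB Add1=2; stall  regs: r0:2,r1:2,r2:Add2,r3:Mul2
  c14: stall  regs: r0:2,r1:2,r2:Add2,r3:Mul2
  c15: stall  regs: r0:2,r1:2,r2:Add2,r3:Mul2
  c16: CDB Mul1=32; issue MUL r0<-Mul1  regs: r0:Mul1,r1:2,r2:Add2,r3:Mul2
  c17: issue ADD r2<-Add1  regs: r0:Mul1,r1:2,r2:Add1,r3:Mul2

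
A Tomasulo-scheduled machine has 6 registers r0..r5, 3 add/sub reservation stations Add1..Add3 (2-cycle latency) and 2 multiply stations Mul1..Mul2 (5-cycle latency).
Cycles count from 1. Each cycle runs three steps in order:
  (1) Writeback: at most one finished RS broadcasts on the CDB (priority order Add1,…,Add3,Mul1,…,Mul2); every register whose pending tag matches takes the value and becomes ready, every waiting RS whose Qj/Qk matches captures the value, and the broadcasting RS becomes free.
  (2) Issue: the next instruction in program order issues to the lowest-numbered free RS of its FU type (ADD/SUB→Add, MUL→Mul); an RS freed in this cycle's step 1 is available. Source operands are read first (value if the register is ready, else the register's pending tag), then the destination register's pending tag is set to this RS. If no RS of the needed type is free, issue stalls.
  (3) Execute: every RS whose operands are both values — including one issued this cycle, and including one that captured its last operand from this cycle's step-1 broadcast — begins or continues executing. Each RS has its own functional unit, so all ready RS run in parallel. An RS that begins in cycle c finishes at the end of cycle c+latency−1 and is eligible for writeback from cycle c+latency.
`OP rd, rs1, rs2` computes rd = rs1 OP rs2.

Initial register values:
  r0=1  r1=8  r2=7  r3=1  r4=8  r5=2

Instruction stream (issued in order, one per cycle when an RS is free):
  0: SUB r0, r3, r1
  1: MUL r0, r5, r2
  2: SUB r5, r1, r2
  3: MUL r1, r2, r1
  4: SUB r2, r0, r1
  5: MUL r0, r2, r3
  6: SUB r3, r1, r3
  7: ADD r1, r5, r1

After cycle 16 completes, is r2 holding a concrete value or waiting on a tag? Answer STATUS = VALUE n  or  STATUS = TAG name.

STATUS = VALUE -42

  c1: issue SUB r0<-Add1  regs: r0:Add1,r1:8,r2:7,r3:1,r4:8,r5:2
  c2: issue MUL r0<-Mul1  regs: r0:Mul1,r1:8,r2:7,r3:1,r4:8,r5:2
  c3: CDB Add1=-7; issue SUB r5<-Add1  regs: r0:Mul1,r1:8,r2:7,r3:1,r4:8,r5:Add1
  c4: issue MUL r1<-Mul2  regs: r0:Mul1,r1:Mul2,r2:7,r3:1,r4:8,r5:Add1
  c5: CDB Add1=1; issue SUB r2<-Add1  regs: r0:Mul1,r1:Mul2,r2:Add1,r3:1,r4:8,r5:1
  c6: stall  regs: r0:Mul1,r1:Mul2,r2:Add1,r3:1,r4:8,r5:1
  c7: CDB Mul1=14; issue MUL r0<-Mul1  regs: r0:Mul1,r1:Mul2,r2:Add1,r3:1,r4:8,r5:1
  c8: issue SUB r3<-Add2  regs: r0:Mul1,r1:Mul2,r2:Add1,r3:Add2,r4:8,r5:1
  c9: CDB Mul2=56; issue ADD r1<-Add3  regs: r0:Mul1,r1:Add3,r2:Add1,r3:Add2,r4:8,r5:1
  c10: -  regs: r0:Mul1,r1:Add3,r2:Add1,r3:Add2,r4:8,r5:1
  c11: CDB Add1=-42  regs: r0:Mul1,r1:Add3,r2:-42,r3:Add2,r4:8,r5:1
  c12: CDB Add2=55  regs: r0:Mul1,r1:Add3,r2:-42,r3:55,r4:8,r5:1
  c13: CDB Add3=57  regs: r0:Mul1,r1:57,r2:-42,r3:55,r4:8,r5:1
  c14: -  regs: r0:Mul1,r1:57,r2:-42,r3:55,r4:8,r5:1
  c15: -  regs: r0:Mul1,r1:57,r2:-42,r3:55,r4:8,r5:1
  c16: CDB Mul1=-42  regs: r0:-42,r1:57,r2:-42,r3:55,r4:8,r5:1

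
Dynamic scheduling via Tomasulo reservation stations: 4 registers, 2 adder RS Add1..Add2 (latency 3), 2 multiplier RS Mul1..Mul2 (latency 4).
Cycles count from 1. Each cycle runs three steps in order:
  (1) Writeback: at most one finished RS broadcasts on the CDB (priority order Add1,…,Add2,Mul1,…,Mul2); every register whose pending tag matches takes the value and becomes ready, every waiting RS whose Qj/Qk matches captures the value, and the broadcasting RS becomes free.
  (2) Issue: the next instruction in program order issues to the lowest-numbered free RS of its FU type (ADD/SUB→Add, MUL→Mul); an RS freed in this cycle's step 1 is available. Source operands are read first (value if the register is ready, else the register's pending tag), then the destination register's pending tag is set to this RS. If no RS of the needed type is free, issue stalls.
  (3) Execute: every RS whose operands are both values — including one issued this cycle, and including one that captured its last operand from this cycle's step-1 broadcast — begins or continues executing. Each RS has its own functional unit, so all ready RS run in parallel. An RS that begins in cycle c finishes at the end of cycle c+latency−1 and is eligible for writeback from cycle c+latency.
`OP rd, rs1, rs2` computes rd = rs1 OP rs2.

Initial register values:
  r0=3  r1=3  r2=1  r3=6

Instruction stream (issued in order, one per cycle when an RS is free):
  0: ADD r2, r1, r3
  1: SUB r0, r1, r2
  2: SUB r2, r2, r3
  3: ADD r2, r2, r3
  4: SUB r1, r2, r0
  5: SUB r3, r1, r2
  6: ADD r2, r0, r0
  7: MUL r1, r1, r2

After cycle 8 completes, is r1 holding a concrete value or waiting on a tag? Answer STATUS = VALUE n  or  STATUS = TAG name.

cycle 1: issue ADD r2<-Add1 // r0:3,r1:3,r2:Add1,r3:6
cycle 2: issue SUB r0<-Add2 // r0:Add2,r1:3,r2:Add1,r3:6
cycle 3: stall // r0:Add2,r1:3,r2:Add1,r3:6
cycle 4: CDB Add1=9; issue SUB r2<-Add1 // r0:Add2,r1:3,r2:Add1,r3:6
cycle 5: stall // r0:Add2,r1:3,r2:Add1,r3:6
cycle 6: stall // r0:Add2,r1:3,r2:Add1,r3:6
cycle 7: CDB Add1=3; issue ADD r2<-Add1 // r0:Add2,r1:3,r2:Add1,r3:6
cycle 8: CDB Add2=-6; issue SUB r1<-Add2 // r0:-6,r1:Add2,r2:Add1,r3:6

STATUS = TAG Add2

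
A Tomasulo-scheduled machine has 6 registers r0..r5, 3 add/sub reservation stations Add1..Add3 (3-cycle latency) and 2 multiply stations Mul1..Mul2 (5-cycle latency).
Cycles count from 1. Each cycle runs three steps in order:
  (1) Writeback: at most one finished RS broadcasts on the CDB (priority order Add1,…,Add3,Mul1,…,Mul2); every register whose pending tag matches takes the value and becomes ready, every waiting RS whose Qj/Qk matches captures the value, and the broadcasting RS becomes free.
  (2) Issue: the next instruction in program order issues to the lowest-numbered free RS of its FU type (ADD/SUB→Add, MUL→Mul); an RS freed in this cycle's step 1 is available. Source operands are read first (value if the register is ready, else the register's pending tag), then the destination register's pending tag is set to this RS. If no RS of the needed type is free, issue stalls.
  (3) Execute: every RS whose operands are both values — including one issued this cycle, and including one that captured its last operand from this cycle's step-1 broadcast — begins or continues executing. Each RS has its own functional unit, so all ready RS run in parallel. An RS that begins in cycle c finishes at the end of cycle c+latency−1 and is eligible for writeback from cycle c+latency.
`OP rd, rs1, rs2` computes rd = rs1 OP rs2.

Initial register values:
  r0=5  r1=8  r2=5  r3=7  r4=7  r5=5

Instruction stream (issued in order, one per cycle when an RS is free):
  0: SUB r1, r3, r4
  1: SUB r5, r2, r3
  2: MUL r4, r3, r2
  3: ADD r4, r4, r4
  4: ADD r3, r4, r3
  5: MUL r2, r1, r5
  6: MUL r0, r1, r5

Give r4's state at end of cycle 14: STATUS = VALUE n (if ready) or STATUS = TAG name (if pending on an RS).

STATUS = VALUE 70

c1: issue SUB r1<-Add1 | r0:5,r1:Add1,r2:5,r3:7,r4:7,r5:5
c2: issue SUB r5<-Add2 | r0:5,r1:Add1,r2:5,r3:7,r4:7,r5:Add2
c3: issue MUL r4<-Mul1 | r0:5,r1:Add1,r2:5,r3:7,r4:Mul1,r5:Add2
c4: CDB Add1=0; issue ADD r4<-Add1 | r0:5,r1:0,r2:5,r3:7,r4:Add1,r5:Add2
c5: CDB Add2=-2; issue ADD r3<-Add2 | r0:5,r1:0,r2:5,r3:Add2,r4:Add1,r5:-2
c6: issue MUL r2<-Mul2 | r0:5,r1:0,r2:Mul2,r3:Add2,r4:Add1,r5:-2
c7: stall | r0:5,r1:0,r2:Mul2,r3:Add2,r4:Add1,r5:-2
c8: CDB Mul1=35; issue MUL r0<-Mul1 | r0:Mul1,r1:0,r2:Mul2,r3:Add2,r4:Add1,r5:-2
c9: - | r0:Mul1,r1:0,r2:Mul2,r3:Add2,r4:Add1,r5:-2
c10: - | r0:Mul1,r1:0,r2:Mul2,r3:Add2,r4:Add1,r5:-2
c11: CDB Add1=70 | r0:Mul1,r1:0,r2:Mul2,r3:Add2,r4:70,r5:-2
c12: CDB Mul2=0 | r0:Mul1,r1:0,r2:0,r3:Add2,r4:70,r5:-2
c13: CDB Mul1=0 | r0:0,r1:0,r2:0,r3:Add2,r4:70,r5:-2
c14: CDB Add2=77 | r0:0,r1:0,r2:0,r3:77,r4:70,r5:-2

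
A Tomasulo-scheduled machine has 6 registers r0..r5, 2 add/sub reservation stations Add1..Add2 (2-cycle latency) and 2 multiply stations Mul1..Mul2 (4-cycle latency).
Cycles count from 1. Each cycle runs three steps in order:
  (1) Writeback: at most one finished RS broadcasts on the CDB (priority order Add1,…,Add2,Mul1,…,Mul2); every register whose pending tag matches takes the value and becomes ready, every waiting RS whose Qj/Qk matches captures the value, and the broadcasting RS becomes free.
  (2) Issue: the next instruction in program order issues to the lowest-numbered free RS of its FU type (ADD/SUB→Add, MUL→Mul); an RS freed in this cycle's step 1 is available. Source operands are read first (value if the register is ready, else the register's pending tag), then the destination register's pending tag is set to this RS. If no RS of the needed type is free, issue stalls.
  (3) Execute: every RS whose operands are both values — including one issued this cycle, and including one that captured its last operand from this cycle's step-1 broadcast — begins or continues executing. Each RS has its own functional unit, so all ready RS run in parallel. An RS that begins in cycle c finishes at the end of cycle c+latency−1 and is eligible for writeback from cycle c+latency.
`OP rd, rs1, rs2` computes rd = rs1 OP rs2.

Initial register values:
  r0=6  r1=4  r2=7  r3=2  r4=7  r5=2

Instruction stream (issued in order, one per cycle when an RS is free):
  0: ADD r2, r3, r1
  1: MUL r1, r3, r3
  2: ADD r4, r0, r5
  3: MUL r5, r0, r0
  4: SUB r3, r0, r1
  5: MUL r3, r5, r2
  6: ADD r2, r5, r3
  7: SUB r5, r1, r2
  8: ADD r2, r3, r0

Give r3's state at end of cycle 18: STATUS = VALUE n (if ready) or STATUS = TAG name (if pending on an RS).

STATUS = VALUE 216

c1: issue ADD r2<-Add1 | r0:6,r1:4,r2:Add1,r3:2,r4:7,r5:2
c2: issue MUL r1<-Mul1 | r0:6,r1:Mul1,r2:Add1,r3:2,r4:7,r5:2
c3: CDB Add1=6; issue ADD r4<-Add1 | r0:6,r1:Mul1,r2:6,r3:2,r4:Add1,r5:2
c4: issue MUL r5<-Mul2 | r0:6,r1:Mul1,r2:6,r3:2,r4:Add1,r5:Mul2
c5: CDB Add1=8; issue SUB r3<-Add1 | r0:6,r1:Mul1,r2:6,r3:Add1,r4:8,r5:Mul2
c6: CDB Mul1=4; issue MUL r3<-Mul1 | r0:6,r1:4,r2:6,r3:Mul1,r4:8,r5:Mul2
c7: issue ADD r2<-Add2 | r0:6,r1:4,r2:Add2,r3:Mul1,r4:8,r5:Mul2
c8: CDB Add1=2; issue SUB r5<-Add1 | r0:6,r1:4,r2:Add2,r3:Mul1,r4:8,r5:Add1
c9: CDB Mul2=36; stall | r0:6,r1:4,r2:Add2,r3:Mul1,r4:8,r5:Add1
c10: stall | r0:6,r1:4,r2:Add2,r3:Mul1,r4:8,r5:Add1
c11: stall | r0:6,r1:4,r2:Add2,r3:Mul1,r4:8,r5:Add1
c12: stall | r0:6,r1:4,r2:Add2,r3:Mul1,r4:8,r5:Add1
c13: CDB Mul1=216; stall | r0:6,r1:4,r2:Add2,r3:216,r4:8,r5:Add1
c14: stall | r0:6,r1:4,r2:Add2,r3:216,r4:8,r5:Add1
c15: CDB Add2=252; issue ADD r2<-Add2 | r0:6,r1:4,r2:Add2,r3:216,r4:8,r5:Add1
c16: - | r0:6,r1:4,r2:Add2,r3:216,r4:8,r5:Add1
c17: CDB Add1=-248 | r0:6,r1:4,r2:Add2,r3:216,r4:8,r5:-248
c18: CDB Add2=222 | r0:6,r1:4,r2:222,r3:216,r4:8,r5:-248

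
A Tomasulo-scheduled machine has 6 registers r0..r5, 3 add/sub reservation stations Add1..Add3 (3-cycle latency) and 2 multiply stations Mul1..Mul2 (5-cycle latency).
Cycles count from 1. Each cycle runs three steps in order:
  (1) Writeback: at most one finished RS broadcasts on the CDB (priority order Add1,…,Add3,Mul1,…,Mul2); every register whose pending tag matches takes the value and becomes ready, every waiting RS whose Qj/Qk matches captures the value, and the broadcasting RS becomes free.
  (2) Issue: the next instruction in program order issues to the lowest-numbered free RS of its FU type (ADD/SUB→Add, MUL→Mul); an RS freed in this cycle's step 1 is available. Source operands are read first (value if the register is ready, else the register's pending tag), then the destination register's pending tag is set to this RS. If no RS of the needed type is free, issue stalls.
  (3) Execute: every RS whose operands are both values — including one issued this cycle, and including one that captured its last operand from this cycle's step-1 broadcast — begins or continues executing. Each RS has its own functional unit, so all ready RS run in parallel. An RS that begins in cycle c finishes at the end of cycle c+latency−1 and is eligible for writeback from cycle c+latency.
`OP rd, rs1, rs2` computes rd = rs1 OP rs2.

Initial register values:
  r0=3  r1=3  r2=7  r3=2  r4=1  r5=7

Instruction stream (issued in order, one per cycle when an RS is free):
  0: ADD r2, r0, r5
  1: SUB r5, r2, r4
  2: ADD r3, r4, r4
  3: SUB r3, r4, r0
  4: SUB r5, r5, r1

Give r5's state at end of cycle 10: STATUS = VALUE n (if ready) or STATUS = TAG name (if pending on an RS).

STATUS = TAG Add3

cycle 1: issue ADD r2<-Add1 // r0:3,r1:3,r2:Add1,r3:2,r4:1,r5:7
cycle 2: issue SUB r5<-Add2 // r0:3,r1:3,r2:Add1,r3:2,r4:1,r5:Add2
cycle 3: issue ADD r3<-Add3 // r0:3,r1:3,r2:Add1,r3:Add3,r4:1,r5:Add2
cycle 4: CDB Add1=10; issue SUB r3<-Add1 // r0:3,r1:3,r2:10,r3:Add1,r4:1,r5:Add2
cycle 5: stall // r0:3,r1:3,r2:10,r3:Add1,r4:1,r5:Add2
cycle 6: CDB Add3=2; issue SUB r5<-Add3 // r0:3,r1:3,r2:10,r3:Add1,r4:1,r5:Add3
cycle 7: CDB Add1=-2 // r0:3,r1:3,r2:10,r3:-2,r4:1,r5:Add3
cycle 8: CDB Add2=9 // r0:3,r1:3,r2:10,r3:-2,r4:1,r5:Add3
cycle 9: - // r0:3,r1:3,r2:10,r3:-2,r4:1,r5:Add3
cycle 10: - // r0:3,r1:3,r2:10,r3:-2,r4:1,r5:Add3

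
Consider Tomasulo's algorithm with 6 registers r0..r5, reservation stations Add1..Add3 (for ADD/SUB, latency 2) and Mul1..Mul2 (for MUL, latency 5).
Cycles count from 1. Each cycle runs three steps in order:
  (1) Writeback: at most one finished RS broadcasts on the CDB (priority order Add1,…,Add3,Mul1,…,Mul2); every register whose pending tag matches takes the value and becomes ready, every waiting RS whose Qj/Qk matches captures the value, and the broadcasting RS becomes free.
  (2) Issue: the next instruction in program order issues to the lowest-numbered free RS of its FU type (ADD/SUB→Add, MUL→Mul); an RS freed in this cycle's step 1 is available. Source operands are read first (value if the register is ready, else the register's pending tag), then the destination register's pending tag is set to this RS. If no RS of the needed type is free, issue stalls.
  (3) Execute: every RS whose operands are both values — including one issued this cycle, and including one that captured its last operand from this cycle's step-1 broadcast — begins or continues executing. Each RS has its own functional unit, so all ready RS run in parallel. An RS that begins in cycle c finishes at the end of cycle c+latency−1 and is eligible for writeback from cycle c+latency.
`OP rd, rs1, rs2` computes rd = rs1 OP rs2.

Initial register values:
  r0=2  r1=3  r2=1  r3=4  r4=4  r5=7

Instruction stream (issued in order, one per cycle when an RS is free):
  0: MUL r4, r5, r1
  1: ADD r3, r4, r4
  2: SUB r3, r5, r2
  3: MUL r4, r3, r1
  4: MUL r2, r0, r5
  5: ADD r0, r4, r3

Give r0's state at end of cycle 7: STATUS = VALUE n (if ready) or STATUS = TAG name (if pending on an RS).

STATUS = TAG Add2

  c1: issue MUL r4<-Mul1  regs: r0:2,r1:3,r2:1,r3:4,r4:Mul1,r5:7
  c2: issue ADD r3<-Add1  regs: r0:2,r1:3,r2:1,r3:Add1,r4:Mul1,r5:7
  c3: issue SUB r3<-Add2  regs: r0:2,r1:3,r2:1,r3:Add2,r4:Mul1,r5:7
  c4: issue MUL r4<-Mul2  regs: r0:2,r1:3,r2:1,r3:Add2,r4:Mul2,r5:7
  c5: CDB Add2=6; stall  regs: r0:2,r1:3,r2:1,r3:6,r4:Mul2,r5:7
  c6: CDB Mul1=21; issue MUL r2<-Mul1  regs: r0:2,r1:3,r2:Mul1,r3:6,r4:Mul2,r5:7
  c7: issue ADD r0<-Add2  regs: r0:Add2,r1:3,r2:Mul1,r3:6,r4:Mul2,r5:7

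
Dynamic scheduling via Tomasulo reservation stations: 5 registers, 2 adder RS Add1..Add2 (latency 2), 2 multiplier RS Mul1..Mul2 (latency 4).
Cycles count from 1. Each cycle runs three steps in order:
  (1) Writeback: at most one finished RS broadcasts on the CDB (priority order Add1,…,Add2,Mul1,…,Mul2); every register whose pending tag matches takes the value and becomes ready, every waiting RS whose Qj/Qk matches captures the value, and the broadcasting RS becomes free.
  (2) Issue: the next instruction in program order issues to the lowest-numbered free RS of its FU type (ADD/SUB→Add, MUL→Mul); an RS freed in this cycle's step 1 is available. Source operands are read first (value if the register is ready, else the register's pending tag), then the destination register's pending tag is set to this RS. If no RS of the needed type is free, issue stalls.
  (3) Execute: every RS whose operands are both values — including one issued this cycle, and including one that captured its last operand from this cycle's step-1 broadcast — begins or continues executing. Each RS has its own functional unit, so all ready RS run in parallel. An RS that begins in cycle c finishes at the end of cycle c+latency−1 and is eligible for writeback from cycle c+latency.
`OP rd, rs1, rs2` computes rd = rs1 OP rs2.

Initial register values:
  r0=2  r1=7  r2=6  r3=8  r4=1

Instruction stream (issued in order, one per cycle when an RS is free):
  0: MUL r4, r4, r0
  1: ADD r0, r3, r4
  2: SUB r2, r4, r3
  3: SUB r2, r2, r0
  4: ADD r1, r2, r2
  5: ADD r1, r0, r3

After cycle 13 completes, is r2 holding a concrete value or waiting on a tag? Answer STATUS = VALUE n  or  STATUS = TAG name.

  c1: issue MUL r4<-Mul1  regs: r0:2,r1:7,r2:6,r3:8,r4:Mul1
  c2: issue ADD r0<-Add1  regs: r0:Add1,r1:7,r2:6,r3:8,r4:Mul1
  c3: issue SUB r2<-Add2  regs: r0:Add1,r1:7,r2:Add2,r3:8,r4:Mul1
  c4: stall  regs: r0:Add1,r1:7,r2:Add2,r3:8,r4:Mul1
  c5: CDB Mul1=2; stall  regs: r0:Add1,r1:7,r2:Add2,r3:8,r4:2
  c6: stall  regs: r0:Add1,r1:7,r2:Add2,r3:8,r4:2
  c7: CDB Add1=10; issue SUB r2<-Add1  regs: r0:10,r1:7,r2:Add1,r3:8,r4:2
  c8: CDB Add2=-6; issue ADD r1<-Add2  regs: r0:10,r1:Add2,r2:Add1,r3:8,r4:2
  c9: stall  regs: r0:10,r1:Add2,r2:Add1,r3:8,r4:2
  c10: CDB Add1=-16; issue ADD r1<-Add1  regs: r0:10,r1:Add1,r2:-16,r3:8,r4:2
  c11: -  regs: r0:10,r1:Add1,r2:-16,r3:8,r4:2
  c12: CDB Add1=18  regs: r0:10,r1:18,r2:-16,r3:8,r4:2
  c13: CDB Add2=-32  regs: r0:10,r1:18,r2:-16,r3:8,r4:2

STATUS = VALUE -16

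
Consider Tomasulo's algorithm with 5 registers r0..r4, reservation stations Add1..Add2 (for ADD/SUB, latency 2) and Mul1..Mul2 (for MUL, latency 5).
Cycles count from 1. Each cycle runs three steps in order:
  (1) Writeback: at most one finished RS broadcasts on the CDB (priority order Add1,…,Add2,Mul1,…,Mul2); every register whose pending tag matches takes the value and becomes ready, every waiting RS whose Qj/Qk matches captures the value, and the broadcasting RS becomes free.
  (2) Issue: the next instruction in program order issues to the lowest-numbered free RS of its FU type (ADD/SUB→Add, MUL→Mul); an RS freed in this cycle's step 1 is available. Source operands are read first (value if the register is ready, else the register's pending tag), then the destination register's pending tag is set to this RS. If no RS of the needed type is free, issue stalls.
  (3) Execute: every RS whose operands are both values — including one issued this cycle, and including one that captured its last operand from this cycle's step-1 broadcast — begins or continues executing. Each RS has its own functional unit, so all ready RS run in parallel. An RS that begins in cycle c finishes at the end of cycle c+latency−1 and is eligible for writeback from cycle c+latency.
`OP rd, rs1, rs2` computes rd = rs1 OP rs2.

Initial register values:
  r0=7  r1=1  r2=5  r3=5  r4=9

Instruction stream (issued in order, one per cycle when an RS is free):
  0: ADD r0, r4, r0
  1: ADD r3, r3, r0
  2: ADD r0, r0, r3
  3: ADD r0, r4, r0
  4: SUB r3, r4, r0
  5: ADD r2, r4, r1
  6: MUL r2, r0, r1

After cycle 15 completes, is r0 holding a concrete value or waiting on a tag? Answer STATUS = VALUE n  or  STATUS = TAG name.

STATUS = VALUE 46

c1: issue ADD r0<-Add1 | r0:Add1,r1:1,r2:5,r3:5,r4:9
c2: issue ADD r3<-Add2 | r0:Add1,r1:1,r2:5,r3:Add2,r4:9
c3: CDB Add1=16; issue ADD r0<-Add1 | r0:Add1,r1:1,r2:5,r3:Add2,r4:9
c4: stall | r0:Add1,r1:1,r2:5,r3:Add2,r4:9
c5: CDB Add2=21; issue ADD r0<-Add2 | r0:Add2,r1:1,r2:5,r3:21,r4:9
c6: stall | r0:Add2,r1:1,r2:5,r3:21,r4:9
c7: CDB Add1=37; issue SUB r3<-Add1 | r0:Add2,r1:1,r2:5,r3:Add1,r4:9
c8: stall | r0:Add2,r1:1,r2:5,r3:Add1,r4:9
c9: CDB Add2=46; issue ADD r2<-Add2 | r0:46,r1:1,r2:Add2,r3:Add1,r4:9
c10: issue MUL r2<-Mul1 | r0:46,r1:1,r2:Mul1,r3:Add1,r4:9
c11: CDB Add1=-37 | r0:46,r1:1,r2:Mul1,r3:-37,r4:9
c12: CDB Add2=10 | r0:46,r1:1,r2:Mul1,r3:-37,r4:9
c13: - | r0:46,r1:1,r2:Mul1,r3:-37,r4:9
c14: - | r0:46,r1:1,r2:Mul1,r3:-37,r4:9
c15: CDB Mul1=46 | r0:46,r1:1,r2:46,r3:-37,r4:9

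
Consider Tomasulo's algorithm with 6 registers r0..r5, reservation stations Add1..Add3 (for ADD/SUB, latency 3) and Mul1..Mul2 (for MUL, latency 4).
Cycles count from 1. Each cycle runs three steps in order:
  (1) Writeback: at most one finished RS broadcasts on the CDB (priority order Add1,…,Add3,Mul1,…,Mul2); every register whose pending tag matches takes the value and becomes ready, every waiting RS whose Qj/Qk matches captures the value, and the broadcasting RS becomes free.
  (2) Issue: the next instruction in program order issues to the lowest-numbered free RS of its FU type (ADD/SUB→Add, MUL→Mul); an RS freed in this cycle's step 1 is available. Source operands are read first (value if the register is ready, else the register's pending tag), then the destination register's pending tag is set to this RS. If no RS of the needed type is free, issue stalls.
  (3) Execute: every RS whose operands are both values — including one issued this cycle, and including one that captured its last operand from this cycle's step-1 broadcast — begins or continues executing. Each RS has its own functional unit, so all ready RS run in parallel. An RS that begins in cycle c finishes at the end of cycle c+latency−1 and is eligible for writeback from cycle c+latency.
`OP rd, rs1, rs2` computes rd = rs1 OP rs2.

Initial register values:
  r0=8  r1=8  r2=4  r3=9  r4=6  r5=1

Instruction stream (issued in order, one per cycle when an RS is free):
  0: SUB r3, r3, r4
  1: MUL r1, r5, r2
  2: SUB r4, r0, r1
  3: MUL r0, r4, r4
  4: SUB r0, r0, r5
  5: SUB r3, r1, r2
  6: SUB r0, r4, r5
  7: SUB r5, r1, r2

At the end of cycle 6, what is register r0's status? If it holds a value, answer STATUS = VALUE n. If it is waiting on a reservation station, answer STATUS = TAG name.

  c1: issue SUB r3<-Add1  regs: r0:8,r1:8,r2:4,r3:Add1,r4:6,r5:1
  c2: issue MUL r1<-Mul1  regs: r0:8,r1:Mul1,r2:4,r3:Add1,r4:6,r5:1
  c3: issue SUB r4<-Add2  regs: r0:8,r1:Mul1,r2:4,r3:Add1,r4:Add2,r5:1
  c4: CDB Add1=3; issue MUL r0<-Mul2  regs: r0:Mul2,r1:Mul1,r2:4,r3:3,r4:Add2,r5:1
  c5: issue SUB r0<-Add1  regs: r0:Add1,r1:Mul1,r2:4,r3:3,r4:Add2,r5:1
  c6: CDB Mul1=4; issue SUB r3<-Add3  regs: r0:Add1,r1:4,r2:4,r3:Add3,r4:Add2,r5:1

STATUS = TAG Add1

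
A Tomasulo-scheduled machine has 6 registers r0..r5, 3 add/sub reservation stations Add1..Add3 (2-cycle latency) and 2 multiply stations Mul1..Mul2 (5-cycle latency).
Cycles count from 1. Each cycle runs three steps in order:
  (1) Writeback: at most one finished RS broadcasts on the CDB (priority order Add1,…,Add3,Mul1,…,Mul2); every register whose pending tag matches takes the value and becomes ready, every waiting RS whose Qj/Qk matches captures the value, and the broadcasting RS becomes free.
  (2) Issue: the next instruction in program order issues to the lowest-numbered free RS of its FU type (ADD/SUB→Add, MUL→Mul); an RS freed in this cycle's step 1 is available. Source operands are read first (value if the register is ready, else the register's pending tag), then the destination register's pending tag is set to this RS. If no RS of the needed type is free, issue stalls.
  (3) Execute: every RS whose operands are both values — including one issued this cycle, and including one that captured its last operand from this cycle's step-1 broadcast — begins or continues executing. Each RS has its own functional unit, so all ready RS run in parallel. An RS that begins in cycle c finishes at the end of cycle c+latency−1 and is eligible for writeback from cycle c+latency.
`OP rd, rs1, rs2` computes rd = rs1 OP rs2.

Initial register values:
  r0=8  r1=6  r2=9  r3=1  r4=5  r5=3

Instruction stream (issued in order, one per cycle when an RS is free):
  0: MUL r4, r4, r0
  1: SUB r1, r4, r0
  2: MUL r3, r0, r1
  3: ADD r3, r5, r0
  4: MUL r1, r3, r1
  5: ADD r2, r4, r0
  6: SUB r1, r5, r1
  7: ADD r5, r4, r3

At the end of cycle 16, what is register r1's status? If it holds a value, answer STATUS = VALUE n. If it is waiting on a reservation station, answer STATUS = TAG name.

STATUS = VALUE -349

cycle 1: issue MUL r4<-Mul1 // r0:8,r1:6,r2:9,r3:1,r4:Mul1,r5:3
cycle 2: issue SUB r1<-Add1 // r0:8,r1:Add1,r2:9,r3:1,r4:Mul1,r5:3
cycle 3: issue MUL r3<-Mul2 // r0:8,r1:Add1,r2:9,r3:Mul2,r4:Mul1,r5:3
cycle 4: issue ADD r3<-Add2 // r0:8,r1:Add1,r2:9,r3:Add2,r4:Mul1,r5:3
cycle 5: stall // r0:8,r1:Add1,r2:9,r3:Add2,r4:Mul1,r5:3
cycle 6: CDB Add2=11; stall // r0:8,r1:Add1,r2:9,r3:11,r4:Mul1,r5:3
cycle 7: CDB Mul1=40; issue MUL r1<-Mul1 // r0:8,r1:Mul1,r2:9,r3:11,r4:40,r5:3
cycle 8: issue ADD r2<-Add2 // r0:8,r1:Mul1,r2:Add2,r3:11,r4:40,r5:3
cycle 9: CDB Add1=32; issue SUB r1<-Add1 // r0:8,r1:Add1,r2:Add2,r3:11,r4:40,r5:3
cycle 10: CDB Add2=48; issue ADD r5<-Add2 // r0:8,r1:Add1,r2:48,r3:11,r4:40,r5:Add2
cycle 11: - // r0:8,r1:Add1,r2:48,r3:11,r4:40,r5:Add2
cycle 12: CDB Add2=51 // r0:8,r1:Add1,r2:48,r3:11,r4:40,r5:51
cycle 13: - // r0:8,r1:Add1,r2:48,r3:11,r4:40,r5:51
cycle 14: CDB Mul1=352 // r0:8,r1:Add1,r2:48,r3:11,r4:40,r5:51
cycle 15: CDB Mul2=256 // r0:8,r1:Add1,r2:48,r3:11,r4:40,r5:51
cycle 16: CDB Add1=-349 // r0:8,r1:-349,r2:48,r3:11,r4:40,r5:51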